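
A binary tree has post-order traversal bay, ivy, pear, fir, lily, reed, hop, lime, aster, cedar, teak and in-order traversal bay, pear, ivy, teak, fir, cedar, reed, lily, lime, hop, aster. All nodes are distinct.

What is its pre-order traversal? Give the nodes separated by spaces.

teak pear bay ivy cedar fir aster lime reed lily hop

The last element of post-order is the root; it splits in-order into left and right subtrees.
Root teak: left subtree has 3 nodes {bay, pear, ivy}, right has 7 {fir, cedar, reed, lily, lime, hop, aster}.
  Root pear: left subtree has 1 node {bay}, right has 1 {ivy}.
  Root cedar: left subtree has 1 node {fir}, right has 5 {reed, lily, lime, hop, aster}.
    Root aster: left subtree has 4 nodes {reed, lily, lime, hop}, right has 0 { }.
      Root lime: left subtree has 2 nodes {reed, lily}, right has 1 {hop}.
        Root reed: left subtree has 0 nodes { }, right has 1 {lily}.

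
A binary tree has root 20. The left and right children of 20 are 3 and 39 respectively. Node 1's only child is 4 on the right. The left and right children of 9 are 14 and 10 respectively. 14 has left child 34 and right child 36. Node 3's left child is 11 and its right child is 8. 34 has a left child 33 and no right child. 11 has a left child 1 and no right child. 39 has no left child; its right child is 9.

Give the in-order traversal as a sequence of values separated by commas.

1, 4, 11, 3, 8, 20, 39, 33, 34, 14, 36, 9, 10

In-order visits the left subtree, then the node, then the right subtree.
At 20: go left to 3.
  At 3: go left to 11.
    At 11: go left to 1.
      At 1: no left child.
      Visit 1.
      At 1: go right to 4.
        4 is a leaf — visit 4.
    Visit 11.
    At 11: no right child.
  Visit 3.
  At 3: go right to 8.
    8 is a leaf — visit 8.
Visit 20.
At 20: go right to 39.
  At 39: no left child.
  Visit 39.
  At 39: go right to 9.
    At 9: go left to 14.
      At 14: go left to 34.
        At 34: go left to 33.
          33 is a leaf — visit 33.
        Visit 34.
        At 34: no right child.
      Visit 14.
      At 14: go right to 36.
        36 is a leaf — visit 36.
    Visit 9.
    At 9: go right to 10.
      10 is a leaf — visit 10.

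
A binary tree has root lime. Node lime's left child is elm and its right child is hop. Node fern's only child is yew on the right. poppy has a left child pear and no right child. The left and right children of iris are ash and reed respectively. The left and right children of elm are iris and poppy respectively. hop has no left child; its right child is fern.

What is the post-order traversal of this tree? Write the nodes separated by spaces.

Post-order visits the left subtree, then the right subtree, then the node.
At lime: go left to elm.
  At elm: go left to iris.
    At iris: go left to ash.
      ash is a leaf — visit ash.
    At iris: go right to reed.
      reed is a leaf — visit reed.
    Visit iris.
  At elm: go right to poppy.
    At poppy: go left to pear.
      pear is a leaf — visit pear.
    At poppy: no right child.
    Visit poppy.
  Visit elm.
At lime: go right to hop.
  At hop: no left child.
  At hop: go right to fern.
    At fern: no left child.
    At fern: go right to yew.
      yew is a leaf — visit yew.
    Visit fern.
  Visit hop.
Visit lime.

ash reed iris pear poppy elm yew fern hop lime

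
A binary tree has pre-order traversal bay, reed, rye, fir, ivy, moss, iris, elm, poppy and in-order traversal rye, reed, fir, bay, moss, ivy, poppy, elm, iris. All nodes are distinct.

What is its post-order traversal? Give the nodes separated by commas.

The first element of pre-order is the root; it splits in-order into left and right subtrees.
Root bay: left subtree has 3 nodes {rye, reed, fir}, right has 5 {moss, ivy, poppy, elm, iris}.
  Root reed: left subtree has 1 node {rye}, right has 1 {fir}.
  Root ivy: left subtree has 1 node {moss}, right has 3 {poppy, elm, iris}.
    Root iris: left subtree has 2 nodes {poppy, elm}, right has 0 { }.
      Root elm: left subtree has 1 node {poppy}, right has 0 { }.

rye, fir, reed, moss, poppy, elm, iris, ivy, bay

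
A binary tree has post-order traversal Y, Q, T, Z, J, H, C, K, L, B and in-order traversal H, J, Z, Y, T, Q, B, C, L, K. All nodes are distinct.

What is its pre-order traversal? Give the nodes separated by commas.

The last element of post-order is the root; it splits in-order into left and right subtrees.
Root B: left subtree has 6 nodes {H, J, Z, Y, T, Q}, right has 3 {C, L, K}.
  Root H: left subtree has 0 nodes { }, right has 5 {J, Z, Y, T, Q}.
    Root J: left subtree has 0 nodes { }, right has 4 {Z, Y, T, Q}.
      Root Z: left subtree has 0 nodes { }, right has 3 {Y, T, Q}.
        Root T: left subtree has 1 node {Y}, right has 1 {Q}.
  Root L: left subtree has 1 node {C}, right has 1 {K}.

B, H, J, Z, T, Y, Q, L, C, K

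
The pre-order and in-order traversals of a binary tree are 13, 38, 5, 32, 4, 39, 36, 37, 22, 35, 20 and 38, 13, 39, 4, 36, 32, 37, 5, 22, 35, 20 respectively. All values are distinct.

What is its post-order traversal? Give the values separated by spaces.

The first element of pre-order is the root; it splits in-order into left and right subtrees.
Root 13: left subtree has 1 node {38}, right has 9 {39, 4, 36, 32, 37, 5, 22, 35, 20}.
  Root 5: left subtree has 5 nodes {39, 4, 36, 32, 37}, right has 3 {22, 35, 20}.
    Root 32: left subtree has 3 nodes {39, 4, 36}, right has 1 {37}.
      Root 4: left subtree has 1 node {39}, right has 1 {36}.
    Root 22: left subtree has 0 nodes { }, right has 2 {35, 20}.
      Root 35: left subtree has 0 nodes { }, right has 1 {20}.

38 39 36 4 37 32 20 35 22 5 13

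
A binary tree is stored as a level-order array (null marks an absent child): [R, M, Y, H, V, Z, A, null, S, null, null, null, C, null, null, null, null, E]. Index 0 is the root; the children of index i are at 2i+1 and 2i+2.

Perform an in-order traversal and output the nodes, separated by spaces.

In-order visits the left subtree, then the node, then the right subtree.
At R: go left to M.
  At M: go left to H.
    At H: no left child.
    Visit H.
    At H: go right to S.
      At S: go left to E.
        E is a leaf — visit E.
      Visit S.
      At S: no right child.
  Visit M.
  At M: go right to V.
    V is a leaf — visit V.
Visit R.
At R: go right to Y.
  At Y: go left to Z.
    At Z: no left child.
    Visit Z.
    At Z: go right to C.
      C is a leaf — visit C.
  Visit Y.
  At Y: go right to A.
    A is a leaf — visit A.

H E S M V R Z C Y A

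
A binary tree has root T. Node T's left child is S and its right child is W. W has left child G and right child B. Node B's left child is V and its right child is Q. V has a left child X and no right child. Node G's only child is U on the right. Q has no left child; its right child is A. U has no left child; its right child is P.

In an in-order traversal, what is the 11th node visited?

In-order visits the left subtree, then the node, then the right subtree.
At T: go left to S.
  S is a leaf — visit S.
Visit T.
At T: go right to W.
  At W: go left to G.
    At G: no left child.
    Visit G.
    At G: go right to U.
      At U: no left child.
      Visit U.
      At U: go right to P.
        P is a leaf — visit P.
  Visit W.
  At W: go right to B.
    At B: go left to V.
      At V: go left to X.
        X is a leaf — visit X.
      Visit V.
      At V: no right child.
    Visit B.
    At B: go right to Q.
      At Q: no left child.
      Visit Q.
      At Q: go right to A.
        A is a leaf — visit A.
Full in-order sequence: S, T, G, U, P, W, X, V, B, Q, A.

A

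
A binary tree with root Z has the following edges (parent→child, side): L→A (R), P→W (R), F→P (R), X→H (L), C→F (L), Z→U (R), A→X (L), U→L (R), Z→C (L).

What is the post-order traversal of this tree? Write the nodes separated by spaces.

W P F C H X A L U Z

Post-order visits the left subtree, then the right subtree, then the node.
At Z: go left to C.
  At C: go left to F.
    At F: no left child.
    At F: go right to P.
      At P: no left child.
      At P: go right to W.
        W is a leaf — visit W.
      Visit P.
    Visit F.
  At C: no right child.
  Visit C.
At Z: go right to U.
  At U: no left child.
  At U: go right to L.
    At L: no left child.
    At L: go right to A.
      At A: go left to X.
        At X: go left to H.
          H is a leaf — visit H.
        At X: no right child.
        Visit X.
      At A: no right child.
      Visit A.
    Visit L.
  Visit U.
Visit Z.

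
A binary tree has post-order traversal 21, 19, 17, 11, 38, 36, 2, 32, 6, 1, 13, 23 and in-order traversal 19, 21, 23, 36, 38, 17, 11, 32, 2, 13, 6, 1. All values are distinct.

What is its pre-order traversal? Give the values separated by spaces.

The last element of post-order is the root; it splits in-order into left and right subtrees.
Root 23: left subtree has 2 nodes {19, 21}, right has 9 {36, 38, 17, 11, 32, 2, 13, 6, 1}.
  Root 19: left subtree has 0 nodes { }, right has 1 {21}.
  Root 13: left subtree has 6 nodes {36, 38, 17, 11, 32, 2}, right has 2 {6, 1}.
    Root 32: left subtree has 4 nodes {36, 38, 17, 11}, right has 1 {2}.
      Root 36: left subtree has 0 nodes { }, right has 3 {38, 17, 11}.
        Root 38: left subtree has 0 nodes { }, right has 2 {17, 11}.
          Root 11: left subtree has 1 node {17}, right has 0 { }.
    Root 1: left subtree has 1 node {6}, right has 0 { }.

23 19 21 13 32 36 38 11 17 2 1 6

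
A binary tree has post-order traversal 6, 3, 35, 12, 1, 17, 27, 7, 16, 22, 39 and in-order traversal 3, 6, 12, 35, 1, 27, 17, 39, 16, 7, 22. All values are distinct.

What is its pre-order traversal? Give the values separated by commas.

39, 27, 1, 12, 3, 6, 35, 17, 22, 16, 7

The last element of post-order is the root; it splits in-order into left and right subtrees.
Root 39: left subtree has 7 nodes {3, 6, 12, 35, 1, 27, 17}, right has 3 {16, 7, 22}.
  Root 27: left subtree has 5 nodes {3, 6, 12, 35, 1}, right has 1 {17}.
    Root 1: left subtree has 4 nodes {3, 6, 12, 35}, right has 0 { }.
      Root 12: left subtree has 2 nodes {3, 6}, right has 1 {35}.
        Root 3: left subtree has 0 nodes { }, right has 1 {6}.
  Root 22: left subtree has 2 nodes {16, 7}, right has 0 { }.
    Root 16: left subtree has 0 nodes { }, right has 1 {7}.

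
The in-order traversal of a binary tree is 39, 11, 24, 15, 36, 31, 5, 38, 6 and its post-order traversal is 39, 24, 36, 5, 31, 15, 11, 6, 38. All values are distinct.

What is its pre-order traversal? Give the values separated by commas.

38, 11, 39, 15, 24, 31, 36, 5, 6

The last element of post-order is the root; it splits in-order into left and right subtrees.
Root 38: left subtree has 7 nodes {39, 11, 24, 15, 36, 31, 5}, right has 1 {6}.
  Root 11: left subtree has 1 node {39}, right has 5 {24, 15, 36, 31, 5}.
    Root 15: left subtree has 1 node {24}, right has 3 {36, 31, 5}.
      Root 31: left subtree has 1 node {36}, right has 1 {5}.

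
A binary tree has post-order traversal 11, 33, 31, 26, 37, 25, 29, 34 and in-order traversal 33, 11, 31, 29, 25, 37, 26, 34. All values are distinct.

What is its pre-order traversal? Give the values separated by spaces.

The last element of post-order is the root; it splits in-order into left and right subtrees.
Root 34: left subtree has 7 nodes {33, 11, 31, 29, 25, 37, 26}, right has 0 { }.
  Root 29: left subtree has 3 nodes {33, 11, 31}, right has 3 {25, 37, 26}.
    Root 31: left subtree has 2 nodes {33, 11}, right has 0 { }.
      Root 33: left subtree has 0 nodes { }, right has 1 {11}.
    Root 25: left subtree has 0 nodes { }, right has 2 {37, 26}.
      Root 37: left subtree has 0 nodes { }, right has 1 {26}.

34 29 31 33 11 25 37 26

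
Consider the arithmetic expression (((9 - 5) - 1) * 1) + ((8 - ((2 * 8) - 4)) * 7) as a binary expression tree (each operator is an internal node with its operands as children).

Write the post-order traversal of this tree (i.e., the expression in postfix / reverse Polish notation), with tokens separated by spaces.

9 5 - 1 - 1 * 8 2 8 * 4 - - 7 * +

Post-order on an expression tree gives postfix notation: for each operator, emit left operand, right operand, then the operator.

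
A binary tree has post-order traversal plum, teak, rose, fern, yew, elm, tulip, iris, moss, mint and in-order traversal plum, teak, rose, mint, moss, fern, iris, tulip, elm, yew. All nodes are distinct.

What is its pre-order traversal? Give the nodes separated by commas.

mint, rose, teak, plum, moss, iris, fern, tulip, elm, yew

The last element of post-order is the root; it splits in-order into left and right subtrees.
Root mint: left subtree has 3 nodes {plum, teak, rose}, right has 6 {moss, fern, iris, tulip, elm, yew}.
  Root rose: left subtree has 2 nodes {plum, teak}, right has 0 { }.
    Root teak: left subtree has 1 node {plum}, right has 0 { }.
  Root moss: left subtree has 0 nodes { }, right has 5 {fern, iris, tulip, elm, yew}.
    Root iris: left subtree has 1 node {fern}, right has 3 {tulip, elm, yew}.
      Root tulip: left subtree has 0 nodes { }, right has 2 {elm, yew}.
        Root elm: left subtree has 0 nodes { }, right has 1 {yew}.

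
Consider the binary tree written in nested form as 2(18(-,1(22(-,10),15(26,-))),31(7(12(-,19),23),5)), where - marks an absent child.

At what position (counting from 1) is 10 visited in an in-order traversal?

In-order visits the left subtree, then the node, then the right subtree.
At 2: go left to 18.
  At 18: no left child.
  Visit 18.
  At 18: go right to 1.
    At 1: go left to 22.
      At 22: no left child.
      Visit 22.
      At 22: go right to 10.
        10 is a leaf — visit 10.
    Visit 1.
    At 1: go right to 15.
      At 15: go left to 26.
        26 is a leaf — visit 26.
      Visit 15.
      At 15: no right child.
Visit 2.
At 2: go right to 31.
  At 31: go left to 7.
    At 7: go left to 12.
      At 12: no left child.
      Visit 12.
      At 12: go right to 19.
        19 is a leaf — visit 19.
    Visit 7.
    At 7: go right to 23.
      23 is a leaf — visit 23.
  Visit 31.
  At 31: go right to 5.
    5 is a leaf — visit 5.
Full in-order sequence: 18, 22, 10, 1, 26, 15, 2, 12, 19, 7, 23, 31, 5.

3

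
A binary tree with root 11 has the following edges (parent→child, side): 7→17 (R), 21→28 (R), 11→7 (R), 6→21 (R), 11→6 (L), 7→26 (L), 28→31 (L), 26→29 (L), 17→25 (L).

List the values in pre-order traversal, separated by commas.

Pre-order visits the node, then its left subtree, then its right subtree.
Visit 11.
At 11: go left to 6.
  Visit 6.
  At 6: no left child.
  At 6: go right to 21.
    Visit 21.
    At 21: no left child.
    At 21: go right to 28.
      Visit 28.
      At 28: go left to 31.
        31 is a leaf — visit 31.
      At 28: no right child.
At 11: go right to 7.
  Visit 7.
  At 7: go left to 26.
    Visit 26.
    At 26: go left to 29.
      29 is a leaf — visit 29.
    At 26: no right child.
  At 7: go right to 17.
    Visit 17.
    At 17: go left to 25.
      25 is a leaf — visit 25.
    At 17: no right child.

11, 6, 21, 28, 31, 7, 26, 29, 17, 25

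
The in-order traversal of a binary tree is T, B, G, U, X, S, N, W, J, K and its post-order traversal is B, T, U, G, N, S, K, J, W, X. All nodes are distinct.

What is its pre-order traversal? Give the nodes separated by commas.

X, G, T, B, U, W, S, N, J, K

The last element of post-order is the root; it splits in-order into left and right subtrees.
Root X: left subtree has 4 nodes {T, B, G, U}, right has 5 {S, N, W, J, K}.
  Root G: left subtree has 2 nodes {T, B}, right has 1 {U}.
    Root T: left subtree has 0 nodes { }, right has 1 {B}.
  Root W: left subtree has 2 nodes {S, N}, right has 2 {J, K}.
    Root S: left subtree has 0 nodes { }, right has 1 {N}.
    Root J: left subtree has 0 nodes { }, right has 1 {K}.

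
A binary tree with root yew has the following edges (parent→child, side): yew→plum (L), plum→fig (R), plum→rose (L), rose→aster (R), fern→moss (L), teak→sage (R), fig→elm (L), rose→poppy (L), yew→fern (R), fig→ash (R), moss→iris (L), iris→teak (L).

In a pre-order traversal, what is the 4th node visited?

Pre-order visits the node, then its left subtree, then its right subtree.
Visit yew.
At yew: go left to plum.
  Visit plum.
  At plum: go left to rose.
    Visit rose.
    At rose: go left to poppy.
      poppy is a leaf — visit poppy.
    At rose: go right to aster.
      aster is a leaf — visit aster.
  At plum: go right to fig.
    Visit fig.
    At fig: go left to elm.
      elm is a leaf — visit elm.
    At fig: go right to ash.
      ash is a leaf — visit ash.
At yew: go right to fern.
  Visit fern.
  At fern: go left to moss.
    Visit moss.
    At moss: go left to iris.
      Visit iris.
      At iris: go left to teak.
        Visit teak.
        At teak: no left child.
        At teak: go right to sage.
          sage is a leaf — visit sage.
      At iris: no right child.
    At moss: no right child.
  At fern: no right child.
Full pre-order sequence: yew, plum, rose, poppy, aster, fig, elm, ash, fern, moss, iris, teak, sage.

poppy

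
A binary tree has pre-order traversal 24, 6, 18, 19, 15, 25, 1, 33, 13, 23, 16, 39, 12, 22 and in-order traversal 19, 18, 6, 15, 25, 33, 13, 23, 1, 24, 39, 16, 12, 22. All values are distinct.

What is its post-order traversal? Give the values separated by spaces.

The first element of pre-order is the root; it splits in-order into left and right subtrees.
Root 24: left subtree has 9 nodes {19, 18, 6, 15, 25, 33, 13, 23, 1}, right has 4 {39, 16, 12, 22}.
  Root 6: left subtree has 2 nodes {19, 18}, right has 6 {15, 25, 33, 13, 23, 1}.
    Root 18: left subtree has 1 node {19}, right has 0 { }.
    Root 15: left subtree has 0 nodes { }, right has 5 {25, 33, 13, 23, 1}.
      Root 25: left subtree has 0 nodes { }, right has 4 {33, 13, 23, 1}.
        Root 1: left subtree has 3 nodes {33, 13, 23}, right has 0 { }.
          Root 33: left subtree has 0 nodes { }, right has 2 {13, 23}.
            Root 13: left subtree has 0 nodes { }, right has 1 {23}.
  Root 16: left subtree has 1 node {39}, right has 2 {12, 22}.
    Root 12: left subtree has 0 nodes { }, right has 1 {22}.

19 18 23 13 33 1 25 15 6 39 22 12 16 24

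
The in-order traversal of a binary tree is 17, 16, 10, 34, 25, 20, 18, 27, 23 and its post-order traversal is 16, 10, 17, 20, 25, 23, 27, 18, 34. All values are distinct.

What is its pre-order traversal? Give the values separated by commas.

The last element of post-order is the root; it splits in-order into left and right subtrees.
Root 34: left subtree has 3 nodes {17, 16, 10}, right has 5 {25, 20, 18, 27, 23}.
  Root 17: left subtree has 0 nodes { }, right has 2 {16, 10}.
    Root 10: left subtree has 1 node {16}, right has 0 { }.
  Root 18: left subtree has 2 nodes {25, 20}, right has 2 {27, 23}.
    Root 25: left subtree has 0 nodes { }, right has 1 {20}.
    Root 27: left subtree has 0 nodes { }, right has 1 {23}.

34, 17, 10, 16, 18, 25, 20, 27, 23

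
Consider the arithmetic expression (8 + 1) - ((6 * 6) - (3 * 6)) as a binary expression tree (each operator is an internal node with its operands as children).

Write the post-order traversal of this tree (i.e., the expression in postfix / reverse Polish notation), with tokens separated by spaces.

Post-order on an expression tree gives postfix notation: for each operator, emit left operand, right operand, then the operator.

8 1 + 6 6 * 3 6 * - -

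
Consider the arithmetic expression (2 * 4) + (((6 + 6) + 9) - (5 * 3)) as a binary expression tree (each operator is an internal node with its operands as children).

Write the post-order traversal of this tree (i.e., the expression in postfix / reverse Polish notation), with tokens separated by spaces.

2 4 * 6 6 + 9 + 5 3 * - +

Post-order on an expression tree gives postfix notation: for each operator, emit left operand, right operand, then the operator.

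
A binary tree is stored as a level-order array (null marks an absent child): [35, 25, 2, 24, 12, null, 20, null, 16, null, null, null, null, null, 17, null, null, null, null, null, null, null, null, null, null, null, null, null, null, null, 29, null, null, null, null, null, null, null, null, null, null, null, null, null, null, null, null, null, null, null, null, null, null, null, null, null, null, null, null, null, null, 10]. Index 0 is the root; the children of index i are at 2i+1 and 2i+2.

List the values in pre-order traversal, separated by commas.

Pre-order visits the node, then its left subtree, then its right subtree.
Visit 35.
At 35: go left to 25.
  Visit 25.
  At 25: go left to 24.
    Visit 24.
    At 24: no left child.
    At 24: go right to 16.
      16 is a leaf — visit 16.
  At 25: go right to 12.
    12 is a leaf — visit 12.
At 35: go right to 2.
  Visit 2.
  At 2: no left child.
  At 2: go right to 20.
    Visit 20.
    At 20: no left child.
    At 20: go right to 17.
      Visit 17.
      At 17: no left child.
      At 17: go right to 29.
        Visit 29.
        At 29: go left to 10.
          10 is a leaf — visit 10.
        At 29: no right child.

35, 25, 24, 16, 12, 2, 20, 17, 29, 10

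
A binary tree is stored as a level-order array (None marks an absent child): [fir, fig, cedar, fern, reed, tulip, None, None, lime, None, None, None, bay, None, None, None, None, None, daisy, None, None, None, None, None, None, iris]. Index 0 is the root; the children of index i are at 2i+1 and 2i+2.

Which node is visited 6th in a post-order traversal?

iris

Post-order visits the left subtree, then the right subtree, then the node.
At fir: go left to fig.
  At fig: go left to fern.
    At fern: no left child.
    At fern: go right to lime.
      At lime: no left child.
      At lime: go right to daisy.
        daisy is a leaf — visit daisy.
      Visit lime.
    Visit fern.
  At fig: go right to reed.
    reed is a leaf — visit reed.
  Visit fig.
At fir: go right to cedar.
  At cedar: go left to tulip.
    At tulip: no left child.
    At tulip: go right to bay.
      At bay: go left to iris.
        iris is a leaf — visit iris.
      At bay: no right child.
      Visit bay.
    Visit tulip.
  At cedar: no right child.
  Visit cedar.
Visit fir.
Full post-order sequence: daisy, lime, fern, reed, fig, iris, bay, tulip, cedar, fir.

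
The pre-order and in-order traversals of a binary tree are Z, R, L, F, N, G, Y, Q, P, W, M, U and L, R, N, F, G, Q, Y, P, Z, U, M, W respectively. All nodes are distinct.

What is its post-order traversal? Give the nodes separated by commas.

The first element of pre-order is the root; it splits in-order into left and right subtrees.
Root Z: left subtree has 8 nodes {L, R, N, F, G, Q, Y, P}, right has 3 {U, M, W}.
  Root R: left subtree has 1 node {L}, right has 6 {N, F, G, Q, Y, P}.
    Root F: left subtree has 1 node {N}, right has 4 {G, Q, Y, P}.
      Root G: left subtree has 0 nodes { }, right has 3 {Q, Y, P}.
        Root Y: left subtree has 1 node {Q}, right has 1 {P}.
  Root W: left subtree has 2 nodes {U, M}, right has 0 { }.
    Root M: left subtree has 1 node {U}, right has 0 { }.

L, N, Q, P, Y, G, F, R, U, M, W, Z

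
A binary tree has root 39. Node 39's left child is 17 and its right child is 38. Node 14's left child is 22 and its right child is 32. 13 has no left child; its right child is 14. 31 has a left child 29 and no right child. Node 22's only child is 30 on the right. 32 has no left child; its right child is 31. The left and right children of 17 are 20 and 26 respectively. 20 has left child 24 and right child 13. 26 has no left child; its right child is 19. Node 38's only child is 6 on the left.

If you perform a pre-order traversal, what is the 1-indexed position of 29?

11

Pre-order visits the node, then its left subtree, then its right subtree.
Visit 39.
At 39: go left to 17.
  Visit 17.
  At 17: go left to 20.
    Visit 20.
    At 20: go left to 24.
      24 is a leaf — visit 24.
    At 20: go right to 13.
      Visit 13.
      At 13: no left child.
      At 13: go right to 14.
        Visit 14.
        At 14: go left to 22.
          Visit 22.
          At 22: no left child.
          At 22: go right to 30.
            30 is a leaf — visit 30.
        At 14: go right to 32.
          Visit 32.
          At 32: no left child.
          At 32: go right to 31.
            Visit 31.
            At 31: go left to 29.
              29 is a leaf — visit 29.
            At 31: no right child.
  At 17: go right to 26.
    Visit 26.
    At 26: no left child.
    At 26: go right to 19.
      19 is a leaf — visit 19.
At 39: go right to 38.
  Visit 38.
  At 38: go left to 6.
    6 is a leaf — visit 6.
  At 38: no right child.
Full pre-order sequence: 39, 17, 20, 24, 13, 14, 22, 30, 32, 31, 29, 26, 19, 38, 6.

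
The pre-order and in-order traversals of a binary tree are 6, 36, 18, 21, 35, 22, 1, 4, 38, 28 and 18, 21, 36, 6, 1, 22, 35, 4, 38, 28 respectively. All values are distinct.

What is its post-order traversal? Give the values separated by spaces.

21 18 36 1 22 28 38 4 35 6

The first element of pre-order is the root; it splits in-order into left and right subtrees.
Root 6: left subtree has 3 nodes {18, 21, 36}, right has 6 {1, 22, 35, 4, 38, 28}.
  Root 36: left subtree has 2 nodes {18, 21}, right has 0 { }.
    Root 18: left subtree has 0 nodes { }, right has 1 {21}.
  Root 35: left subtree has 2 nodes {1, 22}, right has 3 {4, 38, 28}.
    Root 22: left subtree has 1 node {1}, right has 0 { }.
    Root 4: left subtree has 0 nodes { }, right has 2 {38, 28}.
      Root 38: left subtree has 0 nodes { }, right has 1 {28}.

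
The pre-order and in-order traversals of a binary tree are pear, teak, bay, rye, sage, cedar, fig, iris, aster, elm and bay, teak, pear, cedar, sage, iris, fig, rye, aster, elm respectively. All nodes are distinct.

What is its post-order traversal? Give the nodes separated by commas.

bay, teak, cedar, iris, fig, sage, elm, aster, rye, pear

The first element of pre-order is the root; it splits in-order into left and right subtrees.
Root pear: left subtree has 2 nodes {bay, teak}, right has 7 {cedar, sage, iris, fig, rye, aster, elm}.
  Root teak: left subtree has 1 node {bay}, right has 0 { }.
  Root rye: left subtree has 4 nodes {cedar, sage, iris, fig}, right has 2 {aster, elm}.
    Root sage: left subtree has 1 node {cedar}, right has 2 {iris, fig}.
      Root fig: left subtree has 1 node {iris}, right has 0 { }.
    Root aster: left subtree has 0 nodes { }, right has 1 {elm}.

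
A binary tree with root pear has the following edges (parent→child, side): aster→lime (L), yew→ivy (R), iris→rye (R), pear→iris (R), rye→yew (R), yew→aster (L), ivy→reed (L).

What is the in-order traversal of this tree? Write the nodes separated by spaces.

pear iris rye lime aster yew reed ivy

In-order visits the left subtree, then the node, then the right subtree.
At pear: no left child.
Visit pear.
At pear: go right to iris.
  At iris: no left child.
  Visit iris.
  At iris: go right to rye.
    At rye: no left child.
    Visit rye.
    At rye: go right to yew.
      At yew: go left to aster.
        At aster: go left to lime.
          lime is a leaf — visit lime.
        Visit aster.
        At aster: no right child.
      Visit yew.
      At yew: go right to ivy.
        At ivy: go left to reed.
          reed is a leaf — visit reed.
        Visit ivy.
        At ivy: no right child.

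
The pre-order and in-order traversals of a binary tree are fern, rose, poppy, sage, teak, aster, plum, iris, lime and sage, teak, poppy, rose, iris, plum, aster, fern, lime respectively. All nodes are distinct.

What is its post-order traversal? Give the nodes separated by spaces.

The first element of pre-order is the root; it splits in-order into left and right subtrees.
Root fern: left subtree has 7 nodes {sage, teak, poppy, rose, iris, plum, aster}, right has 1 {lime}.
  Root rose: left subtree has 3 nodes {sage, teak, poppy}, right has 3 {iris, plum, aster}.
    Root poppy: left subtree has 2 nodes {sage, teak}, right has 0 { }.
      Root sage: left subtree has 0 nodes { }, right has 1 {teak}.
    Root aster: left subtree has 2 nodes {iris, plum}, right has 0 { }.
      Root plum: left subtree has 1 node {iris}, right has 0 { }.

teak sage poppy iris plum aster rose lime fern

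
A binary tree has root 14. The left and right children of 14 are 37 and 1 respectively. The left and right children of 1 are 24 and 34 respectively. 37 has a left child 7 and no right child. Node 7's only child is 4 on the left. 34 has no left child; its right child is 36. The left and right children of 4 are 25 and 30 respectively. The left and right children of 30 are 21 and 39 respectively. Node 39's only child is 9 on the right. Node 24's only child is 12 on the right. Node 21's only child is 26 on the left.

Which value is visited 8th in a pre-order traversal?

Pre-order visits the node, then its left subtree, then its right subtree.
Visit 14.
At 14: go left to 37.
  Visit 37.
  At 37: go left to 7.
    Visit 7.
    At 7: go left to 4.
      Visit 4.
      At 4: go left to 25.
        25 is a leaf — visit 25.
      At 4: go right to 30.
        Visit 30.
        At 30: go left to 21.
          Visit 21.
          At 21: go left to 26.
            26 is a leaf — visit 26.
          At 21: no right child.
        At 30: go right to 39.
          Visit 39.
          At 39: no left child.
          At 39: go right to 9.
            9 is a leaf — visit 9.
    At 7: no right child.
  At 37: no right child.
At 14: go right to 1.
  Visit 1.
  At 1: go left to 24.
    Visit 24.
    At 24: no left child.
    At 24: go right to 12.
      12 is a leaf — visit 12.
  At 1: go right to 34.
    Visit 34.
    At 34: no left child.
    At 34: go right to 36.
      36 is a leaf — visit 36.
Full pre-order sequence: 14, 37, 7, 4, 25, 30, 21, 26, 39, 9, 1, 24, 12, 34, 36.

26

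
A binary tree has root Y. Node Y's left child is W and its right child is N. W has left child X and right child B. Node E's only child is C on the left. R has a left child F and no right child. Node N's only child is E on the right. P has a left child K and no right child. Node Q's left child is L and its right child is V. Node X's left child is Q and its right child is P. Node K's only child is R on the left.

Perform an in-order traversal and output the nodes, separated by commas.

In-order visits the left subtree, then the node, then the right subtree.
At Y: go left to W.
  At W: go left to X.
    At X: go left to Q.
      At Q: go left to L.
        L is a leaf — visit L.
      Visit Q.
      At Q: go right to V.
        V is a leaf — visit V.
    Visit X.
    At X: go right to P.
      At P: go left to K.
        At K: go left to R.
          At R: go left to F.
            F is a leaf — visit F.
          Visit R.
          At R: no right child.
        Visit K.
        At K: no right child.
      Visit P.
      At P: no right child.
  Visit W.
  At W: go right to B.
    B is a leaf — visit B.
Visit Y.
At Y: go right to N.
  At N: no left child.
  Visit N.
  At N: go right to E.
    At E: go left to C.
      C is a leaf — visit C.
    Visit E.
    At E: no right child.

L, Q, V, X, F, R, K, P, W, B, Y, N, C, E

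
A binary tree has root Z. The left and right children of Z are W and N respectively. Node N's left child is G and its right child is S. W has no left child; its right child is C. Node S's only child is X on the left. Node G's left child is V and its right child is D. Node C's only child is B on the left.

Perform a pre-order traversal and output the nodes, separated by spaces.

Z W C B N G V D S X

Pre-order visits the node, then its left subtree, then its right subtree.
Visit Z.
At Z: go left to W.
  Visit W.
  At W: no left child.
  At W: go right to C.
    Visit C.
    At C: go left to B.
      B is a leaf — visit B.
    At C: no right child.
At Z: go right to N.
  Visit N.
  At N: go left to G.
    Visit G.
    At G: go left to V.
      V is a leaf — visit V.
    At G: go right to D.
      D is a leaf — visit D.
  At N: go right to S.
    Visit S.
    At S: go left to X.
      X is a leaf — visit X.
    At S: no right child.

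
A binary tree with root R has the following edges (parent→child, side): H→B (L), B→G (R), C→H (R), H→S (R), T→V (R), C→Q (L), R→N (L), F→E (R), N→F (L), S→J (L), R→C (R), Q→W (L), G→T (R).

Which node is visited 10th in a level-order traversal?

S

Level-order visits nodes level by level from the root, left to right within each level.
Level 0: R
Level 1: N, C
Level 2: F, Q, H
Level 3: E, W, B, S
Level 4: G, J
Level 5: T
Level 6: V
Full level-order sequence: R, N, C, F, Q, H, E, W, B, S, G, J, T, V.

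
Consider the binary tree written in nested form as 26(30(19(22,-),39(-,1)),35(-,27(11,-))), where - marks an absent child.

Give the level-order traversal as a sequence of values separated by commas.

Level-order visits nodes level by level from the root, left to right within each level.
Level 0: 26
Level 1: 30, 35
Level 2: 19, 39, 27
Level 3: 22, 1, 11

26, 30, 35, 19, 39, 27, 22, 1, 11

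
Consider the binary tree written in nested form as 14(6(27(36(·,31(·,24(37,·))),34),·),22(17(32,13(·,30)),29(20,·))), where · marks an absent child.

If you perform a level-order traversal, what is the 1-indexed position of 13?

Level-order visits nodes level by level from the root, left to right within each level.
Level 0: 14
Level 1: 6, 22
Level 2: 27, 17, 29
Level 3: 36, 34, 32, 13, 20
Level 4: 31, 30
Level 5: 24
Level 6: 37
Full level-order sequence: 14, 6, 22, 27, 17, 29, 36, 34, 32, 13, 20, 31, 30, 24, 37.

10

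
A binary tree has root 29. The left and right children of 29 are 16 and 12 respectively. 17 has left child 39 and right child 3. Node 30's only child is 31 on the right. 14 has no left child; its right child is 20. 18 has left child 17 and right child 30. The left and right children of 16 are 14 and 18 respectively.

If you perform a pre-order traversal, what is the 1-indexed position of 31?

Pre-order visits the node, then its left subtree, then its right subtree.
Visit 29.
At 29: go left to 16.
  Visit 16.
  At 16: go left to 14.
    Visit 14.
    At 14: no left child.
    At 14: go right to 20.
      20 is a leaf — visit 20.
  At 16: go right to 18.
    Visit 18.
    At 18: go left to 17.
      Visit 17.
      At 17: go left to 39.
        39 is a leaf — visit 39.
      At 17: go right to 3.
        3 is a leaf — visit 3.
    At 18: go right to 30.
      Visit 30.
      At 30: no left child.
      At 30: go right to 31.
        31 is a leaf — visit 31.
At 29: go right to 12.
  12 is a leaf — visit 12.
Full pre-order sequence: 29, 16, 14, 20, 18, 17, 39, 3, 30, 31, 12.

10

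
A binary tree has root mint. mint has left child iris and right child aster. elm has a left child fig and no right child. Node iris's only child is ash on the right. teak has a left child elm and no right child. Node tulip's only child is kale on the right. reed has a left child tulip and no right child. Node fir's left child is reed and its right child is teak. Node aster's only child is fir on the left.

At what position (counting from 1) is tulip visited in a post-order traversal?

Post-order visits the left subtree, then the right subtree, then the node.
At mint: go left to iris.
  At iris: no left child.
  At iris: go right to ash.
    ash is a leaf — visit ash.
  Visit iris.
At mint: go right to aster.
  At aster: go left to fir.
    At fir: go left to reed.
      At reed: go left to tulip.
        At tulip: no left child.
        At tulip: go right to kale.
          kale is a leaf — visit kale.
        Visit tulip.
      At reed: no right child.
      Visit reed.
    At fir: go right to teak.
      At teak: go left to elm.
        At elm: go left to fig.
          fig is a leaf — visit fig.
        At elm: no right child.
        Visit elm.
      At teak: no right child.
      Visit teak.
    Visit fir.
  At aster: no right child.
  Visit aster.
Visit mint.
Full post-order sequence: ash, iris, kale, tulip, reed, fig, elm, teak, fir, aster, mint.

4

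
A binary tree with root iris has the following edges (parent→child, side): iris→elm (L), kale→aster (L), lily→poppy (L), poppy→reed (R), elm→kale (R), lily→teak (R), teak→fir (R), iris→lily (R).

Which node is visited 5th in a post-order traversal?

poppy

Post-order visits the left subtree, then the right subtree, then the node.
At iris: go left to elm.
  At elm: no left child.
  At elm: go right to kale.
    At kale: go left to aster.
      aster is a leaf — visit aster.
    At kale: no right child.
    Visit kale.
  Visit elm.
At iris: go right to lily.
  At lily: go left to poppy.
    At poppy: no left child.
    At poppy: go right to reed.
      reed is a leaf — visit reed.
    Visit poppy.
  At lily: go right to teak.
    At teak: no left child.
    At teak: go right to fir.
      fir is a leaf — visit fir.
    Visit teak.
  Visit lily.
Visit iris.
Full post-order sequence: aster, kale, elm, reed, poppy, fir, teak, lily, iris.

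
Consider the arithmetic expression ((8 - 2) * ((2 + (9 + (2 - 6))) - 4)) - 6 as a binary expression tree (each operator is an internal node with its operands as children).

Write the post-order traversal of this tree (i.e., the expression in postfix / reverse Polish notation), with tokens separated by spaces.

8 2 - 2 9 2 6 - + + 4 - * 6 -

Post-order on an expression tree gives postfix notation: for each operator, emit left operand, right operand, then the operator.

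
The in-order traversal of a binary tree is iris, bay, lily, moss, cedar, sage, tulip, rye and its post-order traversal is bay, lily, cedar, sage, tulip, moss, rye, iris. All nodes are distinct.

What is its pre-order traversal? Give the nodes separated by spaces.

The last element of post-order is the root; it splits in-order into left and right subtrees.
Root iris: left subtree has 0 nodes { }, right has 7 {bay, lily, moss, cedar, sage, tulip, rye}.
  Root rye: left subtree has 6 nodes {bay, lily, moss, cedar, sage, tulip}, right has 0 { }.
    Root moss: left subtree has 2 nodes {bay, lily}, right has 3 {cedar, sage, tulip}.
      Root lily: left subtree has 1 node {bay}, right has 0 { }.
      Root tulip: left subtree has 2 nodes {cedar, sage}, right has 0 { }.
        Root sage: left subtree has 1 node {cedar}, right has 0 { }.

iris rye moss lily bay tulip sage cedar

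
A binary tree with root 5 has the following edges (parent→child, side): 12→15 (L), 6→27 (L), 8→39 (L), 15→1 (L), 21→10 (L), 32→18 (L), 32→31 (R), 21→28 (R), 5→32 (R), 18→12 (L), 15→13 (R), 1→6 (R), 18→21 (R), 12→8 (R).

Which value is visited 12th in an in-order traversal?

In-order visits the left subtree, then the node, then the right subtree.
At 5: no left child.
Visit 5.
At 5: go right to 32.
  At 32: go left to 18.
    At 18: go left to 12.
      At 12: go left to 15.
        At 15: go left to 1.
          At 1: no left child.
          Visit 1.
          At 1: go right to 6.
            At 6: go left to 27.
              27 is a leaf — visit 27.
            Visit 6.
            At 6: no right child.
        Visit 15.
        At 15: go right to 13.
          13 is a leaf — visit 13.
      Visit 12.
      At 12: go right to 8.
        At 8: go left to 39.
          39 is a leaf — visit 39.
        Visit 8.
        At 8: no right child.
    Visit 18.
    At 18: go right to 21.
      At 21: go left to 10.
        10 is a leaf — visit 10.
      Visit 21.
      At 21: go right to 28.
        28 is a leaf — visit 28.
  Visit 32.
  At 32: go right to 31.
    31 is a leaf — visit 31.
Full in-order sequence: 5, 1, 27, 6, 15, 13, 12, 39, 8, 18, 10, 21, 28, 32, 31.

21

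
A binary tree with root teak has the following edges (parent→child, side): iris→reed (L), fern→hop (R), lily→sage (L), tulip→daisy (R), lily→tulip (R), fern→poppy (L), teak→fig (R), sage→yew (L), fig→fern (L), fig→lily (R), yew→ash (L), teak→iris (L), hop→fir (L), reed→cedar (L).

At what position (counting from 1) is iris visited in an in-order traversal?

3

In-order visits the left subtree, then the node, then the right subtree.
At teak: go left to iris.
  At iris: go left to reed.
    At reed: go left to cedar.
      cedar is a leaf — visit cedar.
    Visit reed.
    At reed: no right child.
  Visit iris.
  At iris: no right child.
Visit teak.
At teak: go right to fig.
  At fig: go left to fern.
    At fern: go left to poppy.
      poppy is a leaf — visit poppy.
    Visit fern.
    At fern: go right to hop.
      At hop: go left to fir.
        fir is a leaf — visit fir.
      Visit hop.
      At hop: no right child.
  Visit fig.
  At fig: go right to lily.
    At lily: go left to sage.
      At sage: go left to yew.
        At yew: go left to ash.
          ash is a leaf — visit ash.
        Visit yew.
        At yew: no right child.
      Visit sage.
      At sage: no right child.
    Visit lily.
    At lily: go right to tulip.
      At tulip: no left child.
      Visit tulip.
      At tulip: go right to daisy.
        daisy is a leaf — visit daisy.
Full in-order sequence: cedar, reed, iris, teak, poppy, fern, fir, hop, fig, ash, yew, sage, lily, tulip, daisy.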